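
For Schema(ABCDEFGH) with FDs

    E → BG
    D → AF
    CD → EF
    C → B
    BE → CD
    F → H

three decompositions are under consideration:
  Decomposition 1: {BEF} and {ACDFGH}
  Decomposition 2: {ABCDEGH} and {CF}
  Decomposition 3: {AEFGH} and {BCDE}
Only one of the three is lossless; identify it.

Decomposition 3

Decomposition 1: common = {F}, closure = {FH} → lossy.
Decomposition 2: common = {C}, closure = {BC} → lossy.
Decomposition 3: common = {E}, closure = {ABCDEFGH} → lossless.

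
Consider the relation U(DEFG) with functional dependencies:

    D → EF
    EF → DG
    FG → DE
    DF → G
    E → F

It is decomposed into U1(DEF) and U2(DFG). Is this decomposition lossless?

Common attributes: U1 ∩ U2 = {DF}.
Closure of {DF}: D → EF applies, adding E; EF → DG applies, adding G. So (DF)⁺ = {DEFG}.
This closure contains every attribute of U1, so U1 ∩ U2 → U1. The join is lossless.

Yes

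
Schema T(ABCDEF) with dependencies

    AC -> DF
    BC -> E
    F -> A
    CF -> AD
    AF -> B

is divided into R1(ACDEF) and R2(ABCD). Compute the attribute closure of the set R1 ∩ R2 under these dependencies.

R1 ∩ R2 = {ACD}.
AC → DF applies, adding F
AF → B applies, adding B
BC → E applies, adding E
Closure: {ABCDEF}.

ABCDEF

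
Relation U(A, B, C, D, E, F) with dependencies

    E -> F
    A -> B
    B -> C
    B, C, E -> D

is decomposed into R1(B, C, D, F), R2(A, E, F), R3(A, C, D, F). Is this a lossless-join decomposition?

Chase test. Columns are A, B, C, D, E, F; row i has aⱼ where attribute j ∈ Ri, else bᵢⱼ.
Initial tableau (one row per fragment):
  row 1: b11 a2 a3 a4 b15 a6
  row 2: a1 b22 b23 b24 a5 a6
  row 3: a1 b32 a3 a4 b35 a6
Rows 2 and 3 agree on A; apply A→B and equate their B entries.
Rows 2 and 3 agree on B; apply B→C and equate their C entries.
No row becomes fully distinguished — the join is lossy.

No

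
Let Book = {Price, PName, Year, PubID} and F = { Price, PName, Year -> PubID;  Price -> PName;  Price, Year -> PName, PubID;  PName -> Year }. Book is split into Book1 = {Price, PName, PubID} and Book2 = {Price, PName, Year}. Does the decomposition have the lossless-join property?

Common attributes: Book1 ∩ Book2 = {Price, PName}.
Closure of {Price, PName}: PName → Year applies, adding Year; Price, PName, Year → PubID applies, adding PubID. So (Price, PName)⁺ = {Price, PName, Year, PubID}.
This closure contains every attribute of Book1, so Book1 ∩ Book2 → Book1. The join is lossless.

Yes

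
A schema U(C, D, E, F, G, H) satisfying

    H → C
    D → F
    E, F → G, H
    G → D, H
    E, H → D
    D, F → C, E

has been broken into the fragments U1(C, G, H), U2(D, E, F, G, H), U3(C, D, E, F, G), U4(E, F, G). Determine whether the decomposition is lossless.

Chase test. Columns are C, D, E, F, G, H; row i has aⱼ where attribute j ∈ Ui, else bᵢⱼ.
Initial tableau (one row per fragment):
  row 1: a1 b12 b13 b14 a5 a6
  row 2: b21 a2 a3 a4 a5 a6
  row 3: a1 a2 a3 a4 a5 b36
  row 4: b41 b42 a3 a4 a5 b46
Rows 1 and 2 agree on H; apply H→C and equate their C entries.
Rows 2 and 3 agree on E, F; apply E, F→G, H and equate their G, H entries.
Rows 2 and 4 agree on E, F; apply E, F→G, H and equate their G, H entries.
Rows 1 and 2 agree on G; apply G→D, H and equate their D, H entries.
Rows 1 and 4 agree on G; apply G→D, H and equate their D, H entries.
Rows 2 and 4 agree on D, F; apply D, F→C, E and equate their C, E entries.
Rows 1 and 2 agree on D; apply D→F and equate their F entries.
Rows 1 and 2 agree on D, F; apply D, F→C, E and equate their C, E entries.
Row 1 is now all distinguished symbols — the join is lossless.

Yes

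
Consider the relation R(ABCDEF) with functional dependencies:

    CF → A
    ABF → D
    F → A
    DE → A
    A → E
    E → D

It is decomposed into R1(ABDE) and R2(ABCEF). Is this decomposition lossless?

Yes

Common attributes: R1 ∩ R2 = {ABE}.
Closure of {ABE}: E → D applies, adding D. So (ABE)⁺ = {ABDE}.
This closure contains every attribute of R1, so R1 ∩ R2 → R1. The join is lossless.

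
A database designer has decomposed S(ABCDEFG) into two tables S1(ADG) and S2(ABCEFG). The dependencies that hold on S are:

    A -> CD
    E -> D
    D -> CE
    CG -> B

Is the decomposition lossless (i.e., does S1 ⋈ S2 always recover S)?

Common attributes: S1 ∩ S2 = {AG}.
Closure of {AG}: A → CD applies, adding CD; D → CE applies, adding E; CG → B applies, adding B. So (AG)⁺ = {ABCDEG}.
This closure contains every attribute of S1, so S1 ∩ S2 → S1. The join is lossless.

Yes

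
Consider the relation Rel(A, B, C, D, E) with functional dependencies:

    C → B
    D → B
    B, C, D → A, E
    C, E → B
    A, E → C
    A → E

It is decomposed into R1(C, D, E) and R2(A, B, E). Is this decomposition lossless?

No

Common attributes: R1 ∩ R2 = {E}.
No dependency enlarges {E}, so (E)⁺ = {E}.
The closure contains neither all of R1 = {C, D, E} nor all of R2 = {A, B, E}, so the common attributes are not a superkey of either fragment. The join is lossy.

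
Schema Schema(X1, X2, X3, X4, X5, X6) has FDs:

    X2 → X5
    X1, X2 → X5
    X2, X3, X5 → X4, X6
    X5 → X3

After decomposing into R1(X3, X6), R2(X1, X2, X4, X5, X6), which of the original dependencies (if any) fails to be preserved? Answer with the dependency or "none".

X5 → X3

Check X5 → X3: no single fragment contains all of {X3, X5}, and the restricted closure of {X5} across the fragments never reaches {X3}.
X2 → X5 is preserved.
X1, X2 → X5 is preserved.
X2, X3, X5 → X4, X6 is preserved.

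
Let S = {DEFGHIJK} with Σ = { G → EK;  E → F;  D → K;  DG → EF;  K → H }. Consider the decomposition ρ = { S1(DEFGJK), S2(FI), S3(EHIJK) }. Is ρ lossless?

No

Chase test. Columns are DEFGHIJK; row i has aⱼ where attribute j ∈ Si, else bᵢⱼ.
Initial tableau (one row per fragment):
  row 1: a1 a2 a3 a4 b15 b16 a7 a8
  row 2: b21 b22 a3 b24 b25 a6 b27 b28
  row 3: b31 a2 b33 b34 a5 a6 a7 a8
Rows 1 and 3 agree on E; apply E→F and equate their F entries.
Rows 1 and 3 agree on K; apply K→H and equate their H entries.
No row becomes fully distinguished — the join is lossy.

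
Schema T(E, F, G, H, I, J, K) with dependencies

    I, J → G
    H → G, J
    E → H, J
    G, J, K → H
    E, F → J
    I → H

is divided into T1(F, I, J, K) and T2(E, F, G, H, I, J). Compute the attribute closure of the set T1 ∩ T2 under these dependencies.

F, G, H, I, J

T1 ∩ T2 = {F, I, J}.
I, J → G applies, adding G
I → H applies, adding H
Closure: {F, G, H, I, J}.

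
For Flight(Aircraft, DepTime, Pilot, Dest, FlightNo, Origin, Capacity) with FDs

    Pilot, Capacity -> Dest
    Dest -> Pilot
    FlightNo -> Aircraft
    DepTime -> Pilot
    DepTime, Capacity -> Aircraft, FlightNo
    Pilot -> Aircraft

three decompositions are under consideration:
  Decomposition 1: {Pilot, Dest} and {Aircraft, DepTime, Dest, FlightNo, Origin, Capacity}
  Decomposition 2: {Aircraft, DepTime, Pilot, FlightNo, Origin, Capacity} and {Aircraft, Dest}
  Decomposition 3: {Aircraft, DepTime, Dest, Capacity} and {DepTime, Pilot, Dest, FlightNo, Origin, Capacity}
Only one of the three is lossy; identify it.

Decomposition 2

Decomposition 1: common = {Dest}, closure = {Aircraft, Pilot, Dest} → lossless.
Decomposition 2: common = {Aircraft}, closure = {Aircraft} → lossy.
Decomposition 3: common = {DepTime, Dest, Capacity}, closure = {Aircraft, DepTime, Pilot, Dest, FlightNo, Capacity} → lossless.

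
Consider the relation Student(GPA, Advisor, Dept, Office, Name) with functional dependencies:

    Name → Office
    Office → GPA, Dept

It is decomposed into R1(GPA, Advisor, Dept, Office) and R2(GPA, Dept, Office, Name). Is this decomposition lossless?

Common attributes: R1 ∩ R2 = {GPA, Dept, Office}.
No dependency enlarges {GPA, Dept, Office}, so (GPA, Dept, Office)⁺ = {GPA, Dept, Office}.
The closure contains neither all of R1 = {GPA, Advisor, Dept, Office} nor all of R2 = {GPA, Dept, Office, Name}, so the common attributes are not a superkey of either fragment. The join is lossy.

No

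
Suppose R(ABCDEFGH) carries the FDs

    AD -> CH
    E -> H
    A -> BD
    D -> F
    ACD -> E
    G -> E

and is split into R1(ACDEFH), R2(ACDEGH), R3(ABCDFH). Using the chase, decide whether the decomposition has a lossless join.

Yes

Chase test. Columns are ABCDEFGH; row i has aⱼ where attribute j ∈ Ri, else bᵢⱼ.
Initial tableau (one row per fragment):
  row 1: a1 b12 a3 a4 a5 a6 b17 a8
  row 2: a1 b22 a3 a4 a5 b26 a7 a8
  row 3: a1 a2 a3 a4 b35 a6 b37 a8
Rows 1 and 2 agree on A; apply A→BD and equate their BD entries.
Rows 1 and 3 agree on A; apply A→BD and equate their BD entries.
Rows 1 and 2 agree on D; apply D→F and equate their F entries.
Rows 1 and 3 agree on ACD; apply ACD→E and equate their E entries.
Row 2 is now all distinguished symbols — the join is lossless.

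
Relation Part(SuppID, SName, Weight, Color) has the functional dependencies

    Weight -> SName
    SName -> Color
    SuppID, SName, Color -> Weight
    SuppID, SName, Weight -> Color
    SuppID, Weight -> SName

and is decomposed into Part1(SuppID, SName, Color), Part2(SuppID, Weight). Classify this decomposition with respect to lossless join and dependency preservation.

Lossless test: (SuppID)⁺ = {SuppID}, which is a superkey of neither fragment — lossy.
Dependency preservation: the restricted closure of {Weight} across the fragments never reaches {SName}, so Weight → SName cannot be enforced without a join — not preserved.

lossy and not dependency-preserving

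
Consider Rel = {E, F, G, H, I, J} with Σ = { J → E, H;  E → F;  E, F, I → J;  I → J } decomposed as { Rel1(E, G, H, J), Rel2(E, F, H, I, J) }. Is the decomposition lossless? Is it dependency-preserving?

lossy but dependency-preserving

Lossless test: (E, H, J)⁺ = {E, F, H, J}, which is a superkey of neither fragment — lossy.
Dependency preservation: every FD's attributes lie within a single fragment, so each can be enforced locally — preserved.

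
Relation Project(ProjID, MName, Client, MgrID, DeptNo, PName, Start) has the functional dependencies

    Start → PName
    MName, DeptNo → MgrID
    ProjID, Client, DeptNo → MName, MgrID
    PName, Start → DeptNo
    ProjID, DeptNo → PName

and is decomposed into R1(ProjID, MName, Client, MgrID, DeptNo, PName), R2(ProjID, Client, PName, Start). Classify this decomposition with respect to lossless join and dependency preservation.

lossy and not dependency-preserving

Lossless test: (ProjID, Client, PName)⁺ = {ProjID, Client, PName}, which is a superkey of neither fragment — lossy.
Dependency preservation: the restricted closure of {PName, Start} across the fragments never reaches {DeptNo}, so PName, Start → DeptNo cannot be enforced without a join — not preserved.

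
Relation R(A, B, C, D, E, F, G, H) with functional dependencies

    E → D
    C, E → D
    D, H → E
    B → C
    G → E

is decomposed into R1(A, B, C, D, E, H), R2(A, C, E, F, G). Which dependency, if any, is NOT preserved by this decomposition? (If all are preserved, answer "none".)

E → D lies within R1.
C, E → D lies within R1.
D, H → E lies within R1.
B → C lies within R1.
G → E lies within R2.
Every dependency is enforceable on the fragments, so the decomposition is dependency-preserving.

none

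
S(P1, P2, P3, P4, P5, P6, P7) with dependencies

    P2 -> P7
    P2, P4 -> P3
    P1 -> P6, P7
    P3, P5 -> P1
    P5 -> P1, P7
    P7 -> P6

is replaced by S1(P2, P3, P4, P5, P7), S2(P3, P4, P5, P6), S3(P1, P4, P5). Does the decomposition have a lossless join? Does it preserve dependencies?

lossless but not dependency-preserving

Lossless test (chase): Rows 1 and 2 agree on P3, P5; apply P3, P5→P1 and equate their P1 entries. Rows 1 and 2 agree on P5; apply P5→P1, P7 and equate their P1, P7 entries. Rows 1 and 3 agree on P5; apply P5→P1, P7 and equate their P1, P7 entries. Rows 1 and 2 agree on P7; apply P7→P6 and equate their P6 entries. Rows 1 and 3 agree on P7; apply P7→P6 and equate their P6 entries. Row 1 is now all distinguished symbols — the join is lossless.
Dependency preservation: the restricted closure of {P1} across the fragments never reaches {P6, P7}, so P1 → P6, P7 cannot be enforced without a join — not preserved.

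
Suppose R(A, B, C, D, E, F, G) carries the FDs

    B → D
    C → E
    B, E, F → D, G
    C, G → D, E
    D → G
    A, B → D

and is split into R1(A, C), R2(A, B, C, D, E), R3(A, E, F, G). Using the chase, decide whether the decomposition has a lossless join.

No

Chase test. Columns are A, B, C, D, E, F, G; row i has aⱼ where attribute j ∈ Ri, else bᵢⱼ.
Initial tableau (one row per fragment):
  row 1: a1 b12 a3 b14 b15 b16 b17
  row 2: a1 a2 a3 a4 a5 b26 b27
  row 3: a1 b32 b33 b34 a5 a6 a7
Rows 1 and 2 agree on C; apply C→E and equate their E entries.
No row becomes fully distinguished — the join is lossy.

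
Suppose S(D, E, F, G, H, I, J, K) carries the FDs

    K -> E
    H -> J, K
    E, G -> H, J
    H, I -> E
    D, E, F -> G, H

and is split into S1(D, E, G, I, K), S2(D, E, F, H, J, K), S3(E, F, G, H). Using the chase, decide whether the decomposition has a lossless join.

No

Chase test. Columns are D, E, F, G, H, I, J, K; row i has aⱼ where attribute j ∈ Si, else bᵢⱼ.
Initial tableau (one row per fragment):
  row 1: a1 a2 b13 a4 b15 a6 b17 a8
  row 2: a1 a2 a3 b24 a5 b26 a7 a8
  row 3: b31 a2 a3 a4 a5 b36 b37 b38
Rows 2 and 3 agree on H; apply H→J, K and equate their J, K entries.
Rows 1 and 3 agree on E, G; apply E, G→H, J and equate their H, J entries.
No row becomes fully distinguished — the join is lossy.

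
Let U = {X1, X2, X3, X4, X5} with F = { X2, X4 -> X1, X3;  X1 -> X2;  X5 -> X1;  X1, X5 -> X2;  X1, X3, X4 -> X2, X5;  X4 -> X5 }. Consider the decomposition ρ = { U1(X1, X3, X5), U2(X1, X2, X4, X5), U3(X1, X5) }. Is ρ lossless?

Chase test. Columns are X1, X2, X3, X4, X5; row i has aⱼ where attribute j ∈ Ui, else bᵢⱼ.
Initial tableau (one row per fragment):
  row 1: a1 b12 a3 b14 a5
  row 2: a1 a2 b23 a4 a5
  row 3: a1 b32 b33 b34 a5
Rows 1 and 2 agree on X1; apply X1→X2 and equate their X2 entries.
Rows 1 and 3 agree on X1; apply X1→X2 and equate their X2 entries.
No row becomes fully distinguished — the join is lossy.

No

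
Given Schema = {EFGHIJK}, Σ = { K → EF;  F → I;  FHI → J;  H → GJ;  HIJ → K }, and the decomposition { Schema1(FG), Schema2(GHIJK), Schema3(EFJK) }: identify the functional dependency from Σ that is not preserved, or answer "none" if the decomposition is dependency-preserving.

Check F → I: no single fragment contains all of {FI}, and the restricted closure of {F} across the fragments never reaches {I}.
K → EF is preserved.
FHI → J is preserved.
H → GJ is preserved.
HIJ → K is preserved.

F → I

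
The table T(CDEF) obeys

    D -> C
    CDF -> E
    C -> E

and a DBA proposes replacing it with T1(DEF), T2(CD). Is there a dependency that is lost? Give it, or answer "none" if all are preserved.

C -> E

Check C → E: no single fragment contains all of {CE}, and the restricted closure of {C} across the fragments never reaches {E}.
D → C is preserved.
CDF → E is preserved.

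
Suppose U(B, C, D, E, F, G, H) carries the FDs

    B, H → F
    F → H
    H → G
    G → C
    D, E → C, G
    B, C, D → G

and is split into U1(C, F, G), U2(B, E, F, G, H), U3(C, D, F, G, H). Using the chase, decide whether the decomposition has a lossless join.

Chase test. Columns are B, C, D, E, F, G, H; row i has aⱼ where attribute j ∈ Ui, else bᵢⱼ.
Initial tableau (one row per fragment):
  row 1: b11 a2 b13 b14 a5 a6 b17
  row 2: a1 b22 b23 a4 a5 a6 a7
  row 3: b31 a2 a3 b34 a5 a6 a7
Rows 1 and 2 agree on F; apply F→H and equate their H entries.
Rows 1 and 2 agree on G; apply G→C and equate their C entries.
No row becomes fully distinguished — the join is lossy.

No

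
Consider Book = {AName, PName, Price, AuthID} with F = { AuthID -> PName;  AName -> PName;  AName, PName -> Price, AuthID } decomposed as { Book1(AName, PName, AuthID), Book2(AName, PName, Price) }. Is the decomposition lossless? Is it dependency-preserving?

lossless and dependency-preserving

Lossless test: (AName, PName)⁺ = {AName, PName, Price, AuthID}, which contains all of one fragment — lossless.
Dependency preservation: AName, PName → Price, AuthID is not contained in any single fragment, but the restricted closure of its left-hand side across the fragments still reaches the right-hand side; the remaining FDs each lie inside some fragment. All dependencies are preserved.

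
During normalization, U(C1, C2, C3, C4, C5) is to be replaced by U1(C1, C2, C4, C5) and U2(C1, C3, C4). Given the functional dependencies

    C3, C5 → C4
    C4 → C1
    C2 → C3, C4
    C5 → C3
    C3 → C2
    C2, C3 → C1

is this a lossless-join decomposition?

No

Common attributes: U1 ∩ U2 = {C1, C4}.
No dependency enlarges {C1, C4}, so (C1, C4)⁺ = {C1, C4}.
The closure contains neither all of U1 = {C1, C2, C4, C5} nor all of U2 = {C1, C3, C4}, so the common attributes are not a superkey of either fragment. The join is lossy.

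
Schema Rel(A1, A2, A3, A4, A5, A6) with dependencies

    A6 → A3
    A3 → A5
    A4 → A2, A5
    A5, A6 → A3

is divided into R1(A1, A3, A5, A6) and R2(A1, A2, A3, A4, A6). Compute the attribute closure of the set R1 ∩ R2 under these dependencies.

A1, A3, A5, A6

R1 ∩ R2 = {A1, A3, A6}.
A3 → A5 applies, adding A5
Closure: {A1, A3, A5, A6}.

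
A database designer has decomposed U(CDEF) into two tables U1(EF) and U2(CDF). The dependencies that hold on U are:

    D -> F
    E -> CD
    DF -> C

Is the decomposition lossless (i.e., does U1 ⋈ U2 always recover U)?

No

Common attributes: U1 ∩ U2 = {F}.
No dependency enlarges {F}, so (F)⁺ = {F}.
The closure contains neither all of U1 = {EF} nor all of U2 = {CDF}, so the common attributes are not a superkey of either fragment. The join is lossy.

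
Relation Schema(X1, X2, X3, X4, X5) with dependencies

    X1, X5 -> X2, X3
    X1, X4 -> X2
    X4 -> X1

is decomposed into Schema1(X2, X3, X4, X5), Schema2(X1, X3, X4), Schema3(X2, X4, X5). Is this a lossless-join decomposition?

Yes

Chase test. Columns are X1, X2, X3, X4, X5; row i has aⱼ where attribute j ∈ Schemai, else bᵢⱼ.
Initial tableau (one row per fragment):
  row 1: b11 a2 a3 a4 a5
  row 2: a1 b22 a3 a4 b25
  row 3: b31 a2 b33 a4 a5
Rows 1 and 2 agree on X4; apply X4→X1 and equate their X1 entries.
Rows 1 and 3 agree on X4; apply X4→X1 and equate their X1 entries.
Rows 1 and 3 agree on X1, X5; apply X1, X5→X2, X3 and equate their X2, X3 entries.
Rows 1 and 2 agree on X1, X4; apply X1, X4→X2 and equate their X2 entries.
Row 1 is now all distinguished symbols — the join is lossless.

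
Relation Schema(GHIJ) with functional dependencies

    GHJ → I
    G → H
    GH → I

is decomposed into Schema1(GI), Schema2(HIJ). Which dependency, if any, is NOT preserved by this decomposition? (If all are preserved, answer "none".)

Check G → H: no single fragment contains all of {GH}, and the restricted closure of {G} across the fragments never reaches {H}.
GHJ → I is preserved.
GH → I is preserved.

G → H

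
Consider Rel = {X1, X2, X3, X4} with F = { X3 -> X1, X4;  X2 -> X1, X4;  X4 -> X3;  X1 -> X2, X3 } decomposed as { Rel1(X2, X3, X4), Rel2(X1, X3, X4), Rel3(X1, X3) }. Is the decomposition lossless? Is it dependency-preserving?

lossless and dependency-preserving

Lossless test (chase): Rows 1 and 2 agree on X3; apply X3→X1, X4 and equate their X1, X4 entries. Rows 1 and 3 agree on X3; apply X3→X1, X4 and equate their X1, X4 entries. Rows 1 and 2 agree on X1; apply X1→X2, X3 and equate their X2, X3 entries. Rows 1 and 3 agree on X1; apply X1→X2, X3 and equate their X2, X3 entries. Row 1 is now all distinguished symbols — the join is lossless.
Dependency preservation: X2 → X1, X4; X1 → X2, X3 are not contained in any single fragment, but the restricted closure of each left-hand side across the fragments still reaches the right-hand side; the remaining FDs each lie inside some fragment. All dependencies are preserved.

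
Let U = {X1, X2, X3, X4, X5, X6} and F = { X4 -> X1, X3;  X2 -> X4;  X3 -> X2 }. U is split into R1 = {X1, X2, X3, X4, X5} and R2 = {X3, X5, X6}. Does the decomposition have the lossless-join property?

Common attributes: R1 ∩ R2 = {X3, X5}.
Closure of {X3, X5}: X3 → X2 applies, adding X2; X2 → X4 applies, adding X4; X4 → X1, X3 applies, adding X1. So (X3, X5)⁺ = {X1, X2, X3, X4, X5}.
This closure contains every attribute of R1, so R1 ∩ R2 → R1. The join is lossless.

Yes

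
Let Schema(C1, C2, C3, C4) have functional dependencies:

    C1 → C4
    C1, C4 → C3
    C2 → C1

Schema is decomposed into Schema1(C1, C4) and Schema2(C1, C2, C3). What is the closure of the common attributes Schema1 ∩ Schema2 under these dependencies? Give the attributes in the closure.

C1, C3, C4

Schema1 ∩ Schema2 = {C1}.
C1 → C4 applies, adding C4
C1, C4 → C3 applies, adding C3
Closure: {C1, C3, C4}.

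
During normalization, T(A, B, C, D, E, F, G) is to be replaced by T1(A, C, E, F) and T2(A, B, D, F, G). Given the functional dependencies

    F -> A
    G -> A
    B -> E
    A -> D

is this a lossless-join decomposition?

Common attributes: T1 ∩ T2 = {A, F}.
Closure of {A, F}: A → D applies, adding D. So (A, F)⁺ = {A, D, F}.
The closure contains neither all of T1 = {A, C, E, F} nor all of T2 = {A, B, D, F, G}, so the common attributes are not a superkey of either fragment. The join is lossy.

No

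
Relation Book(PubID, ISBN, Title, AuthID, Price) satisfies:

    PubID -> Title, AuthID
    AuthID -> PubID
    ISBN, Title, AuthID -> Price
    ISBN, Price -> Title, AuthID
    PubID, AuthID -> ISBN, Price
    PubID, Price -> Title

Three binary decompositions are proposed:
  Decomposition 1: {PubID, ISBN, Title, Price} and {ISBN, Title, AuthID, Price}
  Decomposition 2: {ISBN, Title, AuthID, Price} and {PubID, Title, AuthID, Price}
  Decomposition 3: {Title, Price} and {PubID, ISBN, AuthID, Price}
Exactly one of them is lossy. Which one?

Decomposition 3

Decomposition 1: common = {ISBN, Title, Price}, closure = {PubID, ISBN, Title, AuthID, Price} → lossless.
Decomposition 2: common = {Title, AuthID, Price}, closure = {PubID, ISBN, Title, AuthID, Price} → lossless.
Decomposition 3: common = {Price}, closure = {Price} → lossy.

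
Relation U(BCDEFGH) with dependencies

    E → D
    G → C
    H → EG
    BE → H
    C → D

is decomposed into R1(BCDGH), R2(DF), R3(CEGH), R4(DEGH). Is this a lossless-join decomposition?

No

Chase test. Columns are BCDEFGH; row i has aⱼ where attribute j ∈ Ri, else bᵢⱼ.
Initial tableau (one row per fragment):
  row 1: a1 a2 a3 b14 b15 a6 a7
  row 2: b21 b22 a3 b24 a5 b26 b27
  row 3: b31 a2 b33 a4 b35 a6 a7
  row 4: b41 b42 a3 a4 b45 a6 a7
Rows 3 and 4 agree on E; apply E→D and equate their D entries.
Rows 1 and 4 agree on G; apply G→C and equate their C entries.
Rows 1 and 3 agree on H; apply H→EG and equate their EG entries.
No row becomes fully distinguished — the join is lossy.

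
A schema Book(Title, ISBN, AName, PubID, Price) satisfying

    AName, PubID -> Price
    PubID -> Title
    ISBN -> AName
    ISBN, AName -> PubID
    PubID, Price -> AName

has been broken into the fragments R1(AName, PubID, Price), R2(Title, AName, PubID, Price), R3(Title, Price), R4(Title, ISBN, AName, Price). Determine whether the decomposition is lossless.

No

Chase test. Columns are Title, ISBN, AName, PubID, Price; row i has aⱼ where attribute j ∈ Ri, else bᵢⱼ.
Initial tableau (one row per fragment):
  row 1: b11 b12 a3 a4 a5
  row 2: a1 b22 a3 a4 a5
  row 3: a1 b32 b33 b34 a5
  row 4: a1 a2 a3 b44 a5
Rows 1 and 2 agree on PubID; apply PubID→Title and equate their Title entries.
No row becomes fully distinguished — the join is lossy.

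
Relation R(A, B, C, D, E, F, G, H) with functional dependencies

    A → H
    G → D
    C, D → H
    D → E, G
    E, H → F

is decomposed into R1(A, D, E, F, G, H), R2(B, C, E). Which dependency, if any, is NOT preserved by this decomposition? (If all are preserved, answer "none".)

Check C, D → H: no single fragment contains all of {C, D, H}, and the restricted closure of {C, D} across the fragments never reaches {H}.
A → H is preserved.
G → D is preserved.
D → E, G is preserved.
E, H → F is preserved.

C, D → H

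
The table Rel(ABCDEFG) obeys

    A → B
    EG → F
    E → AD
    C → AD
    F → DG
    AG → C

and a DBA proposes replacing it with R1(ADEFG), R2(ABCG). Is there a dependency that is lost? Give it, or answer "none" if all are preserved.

C → AD

Check C → AD: no single fragment contains all of {ACD}, and the restricted closure of {C} across the fragments never reaches {AD}.
A → B is preserved.
EG → F is preserved.
E → AD is preserved.
F → DG is preserved.
AG → C is preserved.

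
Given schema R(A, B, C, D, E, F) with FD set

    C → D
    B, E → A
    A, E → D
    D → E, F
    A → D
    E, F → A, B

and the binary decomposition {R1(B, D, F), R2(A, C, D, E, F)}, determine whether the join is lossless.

Common attributes: R1 ∩ R2 = {D, F}.
Closure of {D, F}: D → E, F applies, adding E; E, F → A, B applies, adding A, B. So (D, F)⁺ = {A, B, D, E, F}.
This closure contains every attribute of R1, so R1 ∩ R2 → R1. The join is lossless.

Yes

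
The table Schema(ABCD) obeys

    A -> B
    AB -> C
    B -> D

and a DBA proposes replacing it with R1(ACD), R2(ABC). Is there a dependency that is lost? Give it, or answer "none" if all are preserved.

Check B → D: no single fragment contains all of {BD}, and the restricted closure of {B} across the fragments never reaches {D}.
A → B is preserved.
AB → C is preserved.

B -> D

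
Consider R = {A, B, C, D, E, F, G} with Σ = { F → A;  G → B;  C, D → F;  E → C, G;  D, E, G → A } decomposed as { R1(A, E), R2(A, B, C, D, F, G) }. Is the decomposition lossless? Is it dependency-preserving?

Lossless test: (A)⁺ = {A}, which is a superkey of neither fragment — lossy.
Dependency preservation: the restricted closure of {E} across the fragments never reaches {C, G}, so E → C, G cannot be enforced without a join — not preserved.

lossy and not dependency-preserving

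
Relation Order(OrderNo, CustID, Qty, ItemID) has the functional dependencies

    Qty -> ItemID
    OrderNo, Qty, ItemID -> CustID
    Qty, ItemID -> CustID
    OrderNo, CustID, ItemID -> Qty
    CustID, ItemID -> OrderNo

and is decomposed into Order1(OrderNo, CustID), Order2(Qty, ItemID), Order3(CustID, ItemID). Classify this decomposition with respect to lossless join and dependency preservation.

Lossless test (chase): applying each FD to every pair of rows produces no changes in the tableau, so no row becomes fully distinguished — the join is lossy.
Dependency preservation: the restricted closure of {OrderNo, Qty, ItemID} across the fragments never reaches {CustID}, so OrderNo, Qty, ItemID → CustID cannot be enforced without a join — not preserved.

lossy and not dependency-preserving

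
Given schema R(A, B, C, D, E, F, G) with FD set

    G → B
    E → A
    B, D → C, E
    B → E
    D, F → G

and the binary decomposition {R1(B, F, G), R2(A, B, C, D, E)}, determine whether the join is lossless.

No

Common attributes: R1 ∩ R2 = {B}.
Closure of {B}: B → E applies, adding E; E → A applies, adding A. So (B)⁺ = {A, B, E}.
The closure contains neither all of R1 = {B, F, G} nor all of R2 = {A, B, C, D, E}, so the common attributes are not a superkey of either fragment. The join is lossy.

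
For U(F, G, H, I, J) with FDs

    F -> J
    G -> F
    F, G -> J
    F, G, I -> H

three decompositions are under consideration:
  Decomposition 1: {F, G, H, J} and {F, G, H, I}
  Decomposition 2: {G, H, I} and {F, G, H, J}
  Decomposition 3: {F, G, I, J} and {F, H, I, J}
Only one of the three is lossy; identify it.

Decomposition 1: common = {F, G, H}, closure = {F, G, H, J} → lossless.
Decomposition 2: common = {G, H}, closure = {F, G, H, J} → lossless.
Decomposition 3: common = {F, I, J}, closure = {F, I, J} → lossy.

Decomposition 3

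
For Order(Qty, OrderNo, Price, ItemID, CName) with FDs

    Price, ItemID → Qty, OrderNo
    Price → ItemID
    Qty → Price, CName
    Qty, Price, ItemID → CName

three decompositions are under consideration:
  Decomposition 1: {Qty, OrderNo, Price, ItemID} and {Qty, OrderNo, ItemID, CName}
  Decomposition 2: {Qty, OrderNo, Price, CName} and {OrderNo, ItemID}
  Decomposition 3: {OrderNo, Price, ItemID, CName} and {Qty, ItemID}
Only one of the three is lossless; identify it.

Decomposition 1

Decomposition 1: common = {Qty, OrderNo, ItemID}, closure = {Qty, OrderNo, Price, ItemID, CName} → lossless.
Decomposition 2: common = {OrderNo}, closure = {OrderNo} → lossy.
Decomposition 3: common = {ItemID}, closure = {ItemID} → lossy.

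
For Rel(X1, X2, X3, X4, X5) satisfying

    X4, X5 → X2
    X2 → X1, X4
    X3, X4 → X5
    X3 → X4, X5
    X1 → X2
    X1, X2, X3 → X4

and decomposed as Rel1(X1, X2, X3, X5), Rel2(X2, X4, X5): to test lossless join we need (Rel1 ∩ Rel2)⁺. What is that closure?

Rel1 ∩ Rel2 = {X2, X5}.
X2 → X1, X4 applies, adding X1, X4
Closure: {X1, X2, X4, X5}.

X1, X2, X4, X5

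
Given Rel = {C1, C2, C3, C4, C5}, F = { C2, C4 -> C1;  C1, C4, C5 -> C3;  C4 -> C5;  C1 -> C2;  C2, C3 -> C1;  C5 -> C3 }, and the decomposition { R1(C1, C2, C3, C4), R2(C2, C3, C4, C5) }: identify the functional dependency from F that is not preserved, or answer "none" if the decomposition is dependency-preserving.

C2, C4 → C1 lies within R1.
C1, C4, C5 → C3: restricted closure across fragments reaches C3.
C4 → C5 lies within R2.
C1 → C2 lies within R1.
C2, C3 → C1 lies within R1.
C5 → C3 lies within R2.
Every dependency is enforceable on the fragments, so the decomposition is dependency-preserving.

none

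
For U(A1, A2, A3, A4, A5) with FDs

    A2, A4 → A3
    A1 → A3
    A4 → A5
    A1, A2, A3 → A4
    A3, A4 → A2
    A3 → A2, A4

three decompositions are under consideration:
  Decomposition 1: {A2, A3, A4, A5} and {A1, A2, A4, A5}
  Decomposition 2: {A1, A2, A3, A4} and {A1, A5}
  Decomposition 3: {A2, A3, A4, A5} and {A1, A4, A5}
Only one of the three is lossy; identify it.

Decomposition 3

Decomposition 1: common = {A2, A4, A5}, closure = {A2, A3, A4, A5} → lossless.
Decomposition 2: common = {A1}, closure = {A1, A2, A3, A4, A5} → lossless.
Decomposition 3: common = {A4, A5}, closure = {A4, A5} → lossy.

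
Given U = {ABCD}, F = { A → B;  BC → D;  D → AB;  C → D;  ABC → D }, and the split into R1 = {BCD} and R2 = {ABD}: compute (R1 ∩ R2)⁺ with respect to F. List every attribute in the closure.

R1 ∩ R2 = {BD}.
D → AB applies, adding A
Closure: {ABD}.

ABD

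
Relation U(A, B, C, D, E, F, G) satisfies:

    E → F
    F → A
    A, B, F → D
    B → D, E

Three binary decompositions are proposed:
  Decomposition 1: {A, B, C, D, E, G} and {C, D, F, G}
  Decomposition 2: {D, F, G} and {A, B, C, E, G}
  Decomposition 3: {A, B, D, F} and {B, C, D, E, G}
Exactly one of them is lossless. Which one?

Decomposition 3

Decomposition 1: common = {C, D, G}, closure = {C, D, G} → lossy.
Decomposition 2: common = {G}, closure = {G} → lossy.
Decomposition 3: common = {B, D}, closure = {A, B, D, E, F} → lossless.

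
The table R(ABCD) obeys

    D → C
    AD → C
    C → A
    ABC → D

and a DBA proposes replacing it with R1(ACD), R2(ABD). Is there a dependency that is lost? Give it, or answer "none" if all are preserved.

Check ABC → D: no single fragment contains all of {ABCD}, and the restricted closure of {ABC} across the fragments never reaches {D}.
D → C is preserved.
AD → C is preserved.
C → A is preserved.

ABC → D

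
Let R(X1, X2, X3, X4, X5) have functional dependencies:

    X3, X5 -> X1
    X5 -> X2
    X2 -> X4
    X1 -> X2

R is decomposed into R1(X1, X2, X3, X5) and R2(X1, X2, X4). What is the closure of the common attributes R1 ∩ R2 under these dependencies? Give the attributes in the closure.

X1, X2, X4

R1 ∩ R2 = {X1, X2}.
X2 → X4 applies, adding X4
Closure: {X1, X2, X4}.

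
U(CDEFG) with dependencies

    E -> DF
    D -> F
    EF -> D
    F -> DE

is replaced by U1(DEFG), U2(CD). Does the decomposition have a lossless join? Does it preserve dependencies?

lossy but dependency-preserving

Lossless test: (D)⁺ = {DEF}, which is a superkey of neither fragment — lossy.
Dependency preservation: every FD's attributes lie within a single fragment, so each can be enforced locally — preserved.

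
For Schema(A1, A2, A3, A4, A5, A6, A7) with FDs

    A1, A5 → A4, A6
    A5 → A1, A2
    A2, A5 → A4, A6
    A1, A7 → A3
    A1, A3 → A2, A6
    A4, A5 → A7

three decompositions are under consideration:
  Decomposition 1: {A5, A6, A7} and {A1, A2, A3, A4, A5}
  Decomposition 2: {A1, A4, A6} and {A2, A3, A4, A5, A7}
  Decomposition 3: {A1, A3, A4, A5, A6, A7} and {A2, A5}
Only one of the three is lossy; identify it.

Decomposition 1: common = {A5}, closure = {A1, A2, A3, A4, A5, A6, A7} → lossless.
Decomposition 2: common = {A4}, closure = {A4} → lossy.
Decomposition 3: common = {A5}, closure = {A1, A2, A3, A4, A5, A6, A7} → lossless.

Decomposition 2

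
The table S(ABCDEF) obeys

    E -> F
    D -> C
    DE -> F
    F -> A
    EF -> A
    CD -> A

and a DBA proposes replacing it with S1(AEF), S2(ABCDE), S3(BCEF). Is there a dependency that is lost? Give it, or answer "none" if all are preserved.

none

E → F lies within S1.
D → C lies within S2.
DE → F: restricted closure across fragments reaches F.
F → A lies within S1.
EF → A lies within S1.
CD → A lies within S2.
Every dependency is enforceable on the fragments, so the decomposition is dependency-preserving.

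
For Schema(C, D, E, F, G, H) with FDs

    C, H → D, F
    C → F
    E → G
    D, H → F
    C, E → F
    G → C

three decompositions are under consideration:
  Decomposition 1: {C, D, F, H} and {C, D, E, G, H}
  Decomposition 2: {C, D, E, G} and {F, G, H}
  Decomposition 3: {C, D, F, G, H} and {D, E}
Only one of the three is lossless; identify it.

Decomposition 1

Decomposition 1: common = {C, D, H}, closure = {C, D, F, H} → lossless.
Decomposition 2: common = {G}, closure = {C, F, G} → lossy.
Decomposition 3: common = {D}, closure = {D} → lossy.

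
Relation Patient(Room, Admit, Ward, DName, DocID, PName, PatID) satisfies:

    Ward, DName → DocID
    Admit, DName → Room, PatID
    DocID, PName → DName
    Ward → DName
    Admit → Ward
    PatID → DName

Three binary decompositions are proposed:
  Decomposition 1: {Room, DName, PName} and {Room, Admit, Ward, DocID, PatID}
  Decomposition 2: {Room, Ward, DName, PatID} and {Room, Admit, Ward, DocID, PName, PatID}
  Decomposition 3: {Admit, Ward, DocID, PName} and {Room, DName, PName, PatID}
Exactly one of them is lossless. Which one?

Decomposition 1: common = {Room}, closure = {Room} → lossy.
Decomposition 2: common = {Room, Ward, PatID}, closure = {Room, Ward, DName, DocID, PatID} → lossless.
Decomposition 3: common = {PName}, closure = {PName} → lossy.

Decomposition 2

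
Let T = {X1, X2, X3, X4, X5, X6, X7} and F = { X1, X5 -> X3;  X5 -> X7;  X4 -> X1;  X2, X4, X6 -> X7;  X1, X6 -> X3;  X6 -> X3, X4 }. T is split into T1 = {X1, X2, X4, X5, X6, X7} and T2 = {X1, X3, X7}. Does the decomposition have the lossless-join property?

Common attributes: T1 ∩ T2 = {X1, X7}.
No dependency enlarges {X1, X7}, so (X1, X7)⁺ = {X1, X7}.
The closure contains neither all of T1 = {X1, X2, X4, X5, X6, X7} nor all of T2 = {X1, X3, X7}, so the common attributes are not a superkey of either fragment. The join is lossy.

No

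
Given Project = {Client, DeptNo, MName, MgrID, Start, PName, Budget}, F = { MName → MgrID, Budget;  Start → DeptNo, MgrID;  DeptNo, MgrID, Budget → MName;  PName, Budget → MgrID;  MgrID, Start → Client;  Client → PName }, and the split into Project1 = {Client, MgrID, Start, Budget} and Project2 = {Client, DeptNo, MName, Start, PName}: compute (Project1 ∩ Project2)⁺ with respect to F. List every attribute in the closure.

Project1 ∩ Project2 = {Client, Start}.
Start → DeptNo, MgrID applies, adding DeptNo, MgrID
Client → PName applies, adding PName
Closure: {Client, DeptNo, MgrID, Start, PName}.

Client, DeptNo, MgrID, Start, PName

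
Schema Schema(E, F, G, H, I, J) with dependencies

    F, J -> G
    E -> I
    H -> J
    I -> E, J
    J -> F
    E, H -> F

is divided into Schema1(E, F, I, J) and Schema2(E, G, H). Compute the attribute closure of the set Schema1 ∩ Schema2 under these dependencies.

E, F, G, I, J

Schema1 ∩ Schema2 = {E}.
E → I applies, adding I
I → E, J applies, adding J
J → F applies, adding F
F, J → G applies, adding G
Closure: {E, F, G, I, J}.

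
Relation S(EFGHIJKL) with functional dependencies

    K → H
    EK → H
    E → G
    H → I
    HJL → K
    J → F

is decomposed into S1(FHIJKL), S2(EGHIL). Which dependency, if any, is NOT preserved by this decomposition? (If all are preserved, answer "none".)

K → H lies within S1.
EK → H: restricted closure across fragments reaches H.
E → G lies within S2.
H → I lies within S1.
HJL → K lies within S1.
J → F lies within S1.
Every dependency is enforceable on the fragments, so the decomposition is dependency-preserving.

none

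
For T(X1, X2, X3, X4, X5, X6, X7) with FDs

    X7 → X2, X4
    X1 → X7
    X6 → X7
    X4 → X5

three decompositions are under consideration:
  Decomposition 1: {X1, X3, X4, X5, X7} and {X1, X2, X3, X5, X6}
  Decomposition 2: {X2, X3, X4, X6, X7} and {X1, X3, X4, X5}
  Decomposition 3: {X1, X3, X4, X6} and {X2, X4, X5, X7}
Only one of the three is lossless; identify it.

Decomposition 1: common = {X1, X3, X5}, closure = {X1, X2, X3, X4, X5, X7} → lossless.
Decomposition 2: common = {X3, X4}, closure = {X3, X4, X5} → lossy.
Decomposition 3: common = {X4}, closure = {X4, X5} → lossy.

Decomposition 1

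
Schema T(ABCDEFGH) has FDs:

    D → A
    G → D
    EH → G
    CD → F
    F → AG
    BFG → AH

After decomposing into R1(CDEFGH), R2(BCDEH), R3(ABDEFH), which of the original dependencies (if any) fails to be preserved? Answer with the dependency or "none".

none

D → A lies within R3.
G → D lies within R1.
EH → G lies within R1.
CD → F lies within R1.
F → AG: restricted closure across fragments reaches AG.
BFG → AH: restricted closure across fragments reaches AH.
Every dependency is enforceable on the fragments, so the decomposition is dependency-preserving.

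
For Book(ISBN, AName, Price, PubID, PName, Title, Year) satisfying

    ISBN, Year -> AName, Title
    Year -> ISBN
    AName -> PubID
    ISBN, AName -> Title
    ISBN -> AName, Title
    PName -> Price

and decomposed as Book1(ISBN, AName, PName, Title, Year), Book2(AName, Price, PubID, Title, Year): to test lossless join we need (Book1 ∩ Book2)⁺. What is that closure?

ISBN, AName, PubID, Title, Year

Book1 ∩ Book2 = {AName, Title, Year}.
Year → ISBN applies, adding ISBN
AName → PubID applies, adding PubID
Closure: {ISBN, AName, PubID, Title, Year}.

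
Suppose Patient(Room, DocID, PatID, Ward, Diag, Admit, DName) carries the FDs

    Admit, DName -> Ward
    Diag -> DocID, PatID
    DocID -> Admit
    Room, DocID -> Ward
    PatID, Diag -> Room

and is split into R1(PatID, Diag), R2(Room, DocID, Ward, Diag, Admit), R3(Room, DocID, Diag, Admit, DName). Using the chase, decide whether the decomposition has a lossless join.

Chase test. Columns are Room, DocID, PatID, Ward, Diag, Admit, DName; row i has aⱼ where attribute j ∈ Ri, else bᵢⱼ.
Initial tableau (one row per fragment):
  row 1: b11 b12 a3 b14 a5 b16 b17
  row 2: a1 a2 b23 a4 a5 a6 b27
  row 3: a1 a2 b33 b34 a5 a6 a7
Rows 1 and 2 agree on Diag; apply Diag→DocID, PatID and equate their DocID, PatID entries.
Rows 1 and 3 agree on Diag; apply Diag→DocID, PatID and equate their DocID, PatID entries.
Rows 1 and 2 agree on DocID; apply DocID→Admit and equate their Admit entries.
Rows 2 and 3 agree on Room, DocID; apply Room, DocID→Ward and equate their Ward entries.
Rows 1 and 2 agree on PatID, Diag; apply PatID, Diag→Room and equate their Room entries.
Rows 1 and 2 agree on Room, DocID; apply Room, DocID→Ward and equate their Ward entries.
Row 3 is now all distinguished symbols — the join is lossless.

Yes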